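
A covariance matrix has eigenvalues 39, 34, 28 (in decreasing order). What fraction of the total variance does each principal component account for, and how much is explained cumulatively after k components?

Step 1 — total variance = trace(Sigma) = Σ λ_i = 39 + 34 + 28 = 101.

Step 2 — fraction explained by component i = λ_i / Σ λ:
  PC1: 39/101 = 0.3861
  PC2: 34/101 = 0.3366
  PC3: 28/101 = 0.2772

Step 3 — cumulative fraction after k components = (λ_1 + ... + λ_k) / Σ λ:
  k = 1: 39/101 = 0.3861
  k = 2: (39 + 34)/101 = 73/101 = 0.7228
  k = 3: (39 + 34 + 28)/101 = 101/101 = 1

Summary (fraction, with percent):

explained: PC1 0.3861 (38.61%), PC2 0.3366 (33.66%), PC3 0.2772 (27.72%);  cumulative: 0.3861, 0.7228, 1


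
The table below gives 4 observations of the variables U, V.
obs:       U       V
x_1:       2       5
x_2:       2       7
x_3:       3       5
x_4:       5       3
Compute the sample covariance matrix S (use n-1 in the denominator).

Step 1 — column means:
  mean(U) = (2 + 2 + 3 + 5) / 4 = 12/4 = 3
  mean(V) = (5 + 7 + 5 + 3) / 4 = 20/4 = 5

Step 2 — sample covariance S[i,j] = (1/(n-1)) · Σ_k (x_{k,i} - mean_i) · (x_{k,j} - mean_j), with n-1 = 3.
  S[U,U] = ((-1)·(-1) + (-1)·(-1) + (0)·(0) + (2)·(2)) / 3 = 6/3 = 2
  S[U,V] = ((-1)·(0) + (-1)·(2) + (0)·(0) + (2)·(-2)) / 3 = -6/3 = -2
  S[V,V] = ((0)·(0) + (2)·(2) + (0)·(0) + (-2)·(-2)) / 3 = 8/3 = 2.6667

S is symmetric (S[j,i] = S[i,j]). Assembling:

S = [[2, -2],
 [-2, 2.6667]]


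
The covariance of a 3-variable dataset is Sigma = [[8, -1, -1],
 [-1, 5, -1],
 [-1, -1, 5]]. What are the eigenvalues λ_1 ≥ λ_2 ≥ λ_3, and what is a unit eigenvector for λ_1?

Step 1 — characteristic polynomial p(λ) = det(λI - Sigma) = λ³ - tr·λ² + c_1·λ - det, where tr = trace, c_1 = sum of the principal 2×2 minors, det = det(Sigma):
  tr = 8 + 5 + 5 = 18,
  c_1 = (8·5 - (-1)²) + (8·5 - (-1)²) + (5·5 - (-1)²) = 39 + 39 + 24 = 102,
  det = 8·(5·5 - (-1)²) - (-1)·((-1)·5 - (-1)·(-1)) + (-1)·((-1)·(-1) - 5·(-1)) = 8·(24) - (-1)·(-6) + (-1)·(6) = 180.
  So p(λ) = λ³ - 18λ² + 102λ - 180.
Step 2 — look for an integer root (rational root theorem: any rational root is an integer divisor of 180). Testing λ = 6:
  p(6) = 216 - 648 + 612 - 180 = 0  ✓
  Dividing out (λ - 6): p(λ) = (λ - 6)(λ² - 12λ + 30).
Step 3 — remaining eigenvalues from the quadratic λ² - 12λ + 30 = 0:
  Δ = 12² - 4·30 = 144 - 120 = 24,  λ = (12 ± √24)/2 = (12 ± 4.899)/2 ≈ 8.4495 or 3.5505.
  Sorted: λ_1 = 8.4495,  λ_2 = 6,  λ_3 = 3.5505  (check: sum = 18 = tr ✓).

Step 4 — unit eigenvector for λ_1 ≈ 8.4495: v spans the null space of (Sigma - λ_1 I), whose rows are
  r_1 = (-0.4495, -1, -1),  r_2 = (-1, -3.4495, -1),  r_3 = (-1, -1, -3.4495).
  v is orthogonal to every row, so take v ∝ r_1 × r_2 = ((-1)·(-1) - (-1)·(-3.4495), (-1)·(-1) - (-0.4495)·(-1), (-0.4495)·(-3.4495) - (-1)·(-1)) ≈ (-2.4495, 0.5505, 0.5505).
  Rescale (multiply by -1 so the first nonzero entry is positive): u = (2.4495, -0.5505, -0.5505).
  ||u|| = √((2.4495)² + (-0.5505)² + (-0.5505)²) = √(6.6061) ≈ 2.5702,  v_1 = u/||u|| ≈ (0.953, -0.2142, -0.2142) (||v_1|| = 1).

λ_1 = 8.4495,  λ_2 = 6,  λ_3 = 3.5505;  v_1 ≈ (0.953, -0.2142, -0.2142)


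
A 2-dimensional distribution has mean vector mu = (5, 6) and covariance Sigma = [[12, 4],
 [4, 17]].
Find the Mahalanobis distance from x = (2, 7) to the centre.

Step 1 — centre the observation: (x - mu) = (-3, 1).

Step 2 — invert Sigma. det(Sigma) = 12·17 - (4)² = 188.
  Sigma^{-1} = (1/det) · [[d, -b], [-b, a]] = [[0.0904, -0.0213],
 [-0.0213, 0.0638]].

Step 3 — form the quadratic (x - mu)^T · Sigma^{-1} · (x - mu):
  Sigma^{-1} · (x - mu) = (-0.2926, 0.1277).
  (x - mu)^T · [Sigma^{-1} · (x - mu)] = (-3)·(-0.2926) + (1)·(0.1277) = 1.0053.

Step 4 — take square root: d = √(1.0053) ≈ 1.0027.

d(x, mu) = √(1.0053) ≈ 1.0027


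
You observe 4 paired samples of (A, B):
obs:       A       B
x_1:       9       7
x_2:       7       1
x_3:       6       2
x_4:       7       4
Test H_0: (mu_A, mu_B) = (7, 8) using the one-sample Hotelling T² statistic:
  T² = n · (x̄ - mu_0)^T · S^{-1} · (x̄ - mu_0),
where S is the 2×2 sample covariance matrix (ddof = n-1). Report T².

Step 1 — sample mean vector:
  mean(A) = (9 + 7 + 6 + 7) / 4 = 29/4 = 7.25
  mean(B) = (7 + 1 + 2 + 4) / 4 = 14/4 = 3.5
  x̄ = (7.25, 3.5),  deviation x̄ - mu_0 = (7.25, 3.5) - (7, 8) = (0.25, -4.5).

Step 2 — sample covariance matrix, S[i,j] = (1/(n-1)) · Σ_k (x_{k,i} - mean_i) · (x_{k,j} - mean_j), divisor n-1 = 3:
  S[A,A] = ((1.75)·(1.75) + (-0.25)·(-0.25) + (-1.25)·(-1.25) + (-0.25)·(-0.25)) / 3 = 4.75/3 = 1.5833
  S[A,B] = ((1.75)·(3.5) + (-0.25)·(-2.5) + (-1.25)·(-1.5) + (-0.25)·(0.5)) / 3 = 8.5/3 = 2.8333
  S[B,B] = ((3.5)·(3.5) + (-2.5)·(-2.5) + (-1.5)·(-1.5) + (0.5)·(0.5)) / 3 = 21/3 = 7
  S = [[1.5833, 2.8333],
 [2.8333, 7]].

Step 3 — invert S. det(S) = 1.5833·7 - (2.8333)² = 3.0556.
  S^{-1} = (1/det) · [[d, -b], [-b, a]] = [[2.2909, -0.9273],
 [-0.9273, 0.5182]].

Step 4 — quadratic form (x̄ - mu_0)^T · S^{-1} · (x̄ - mu_0):
  S^{-1} · (x̄ - mu_0) = (4.7455, -2.5636),
  (x̄ - mu_0)^T · [...] = (0.25)·(4.7455) + (-4.5)·(-2.5636) = 12.7227.

Step 5 — scale by n: T² = 4 · 12.7227 = 50.8909.

T² ≈ 50.8909


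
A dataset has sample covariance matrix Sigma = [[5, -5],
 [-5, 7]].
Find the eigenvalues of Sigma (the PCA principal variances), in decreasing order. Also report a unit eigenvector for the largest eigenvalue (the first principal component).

Step 1 — characteristic polynomial of 2×2 Sigma:
  det(Sigma - λI) = λ² - trace · λ + det = 0.
  trace = 5 + 7 = 12, det = 5·7 - (-5)² = 10.
Step 2 — discriminant:
  Δ = trace² - 4·det = 144 - 40 = 104.
Step 3 — eigenvalues:
  λ = (trace ± √Δ)/2 = (12 ± 10.198)/2,
  λ_1 = 11.099,  λ_2 = 0.901.

Step 4 — unit eigenvector for λ_1: solve (Sigma - λ_1 I)v = 0. First row:
  (5 - 11.099)·v_x + (-5)·v_y = 0, i.e. (-6.099)·v_x + (-5)·v_y = 0,
  so v ∝ (b, λ_1 - a) = (-5, 6.099); multiply by -1 so the first entry is positive: u = (5, -6.099).
  ||u|| = √((5)² + (-6.099)²) = √(62.198) ≈ 7.8866,
  v_1 = u/||u|| ≈ (0.634, -0.7733) (||v_1|| = 1).

λ_1 = 11.099,  λ_2 = 0.901;  v_1 ≈ (0.634, -0.7733)


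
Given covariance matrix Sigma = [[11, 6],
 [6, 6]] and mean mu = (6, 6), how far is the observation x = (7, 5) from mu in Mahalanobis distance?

Step 1 — centre the observation: (x - mu) = (1, -1).

Step 2 — invert Sigma. det(Sigma) = 11·6 - (6)² = 30.
  Sigma^{-1} = (1/det) · [[d, -b], [-b, a]] = [[0.2, -0.2],
 [-0.2, 0.3667]].

Step 3 — form the quadratic (x - mu)^T · Sigma^{-1} · (x - mu):
  Sigma^{-1} · (x - mu) = (0.4, -0.5667).
  (x - mu)^T · [Sigma^{-1} · (x - mu)] = (1)·(0.4) + (-1)·(-0.5667) = 0.9667.

Step 4 — take square root: d = √(0.9667) ≈ 0.9832.

d(x, mu) = √(0.9667) ≈ 0.9832


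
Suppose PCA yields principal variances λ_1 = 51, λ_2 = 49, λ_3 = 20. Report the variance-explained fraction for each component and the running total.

Step 1 — total variance = trace(Sigma) = Σ λ_i = 51 + 49 + 20 = 120.

Step 2 — fraction explained by component i = λ_i / Σ λ:
  PC1: 51/120 = 0.425
  PC2: 49/120 = 0.4083
  PC3: 20/120 = 0.1667

Step 3 — cumulative fraction after k components = (λ_1 + ... + λ_k) / Σ λ:
  k = 1: 51/120 = 0.425
  k = 2: (51 + 49)/120 = 100/120 = 0.8333
  k = 3: (51 + 49 + 20)/120 = 120/120 = 1

Summary (fraction, with percent):

explained: PC1 0.425 (42.5%), PC2 0.4083 (40.83%), PC3 0.1667 (16.67%);  cumulative: 0.425, 0.8333, 1


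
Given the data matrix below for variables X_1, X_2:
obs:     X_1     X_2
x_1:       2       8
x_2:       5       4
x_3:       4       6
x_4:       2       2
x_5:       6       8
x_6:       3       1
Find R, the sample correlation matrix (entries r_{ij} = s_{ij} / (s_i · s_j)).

Step 1 — column means:
  mean(X_1) = (2 + 5 + 4 + 2 + 6 + 3) / 6 = 22/6 = 3.6667
  mean(X_2) = (8 + 4 + 6 + 2 + 8 + 1) / 6 = 29/6 = 4.8333

Step 2 — sample variances and covariances s[i,j] = (1/(n-1)) · Σ_k (x_{k,i} - mean_i) · (x_{k,j} - mean_j), with n-1 = 5:
  s[X_1,X_1] = ((-1.6667)·(-1.6667) + (1.3333)·(1.3333) + (0.3333)·(0.3333) + (-1.6667)·(-1.6667) + (2.3333)·(2.3333) + (-0.6667)·(-0.6667)) / 5 = 13.3333/5 = 2.6667
  s[X_1,X_2] = ((-1.6667)·(3.1667) + (1.3333)·(-0.8333) + (0.3333)·(1.1667) + (-1.6667)·(-2.8333) + (2.3333)·(3.1667) + (-0.6667)·(-3.8333)) / 5 = 8.6667/5 = 1.7333
  s[X_2,X_2] = ((3.1667)·(3.1667) + (-0.8333)·(-0.8333) + (1.1667)·(1.1667) + (-2.8333)·(-2.8333) + (3.1667)·(3.1667) + (-3.8333)·(-3.8333)) / 5 = 44.8333/5 = 8.9667
  Sample standard deviations s_i = √(s[i,i]):
  s(X_1) = √(2.6667) = 1.633
  s(X_2) = √(8.9667) = 2.9944

Step 3 — r_{ij} = s_{ij} / (s_i · s_j):
  r[X_1,X_1] = 1 (diagonal).
  r[X_1,X_2] = 1.7333 / (1.633 · 2.9944) = 1.7333 / 4.8899 = 0.3545
  r[X_2,X_2] = 1 (diagonal).

R is symmetric with unit diagonal. Assembling:

R = [[1, 0.3545],
 [0.3545, 1]]


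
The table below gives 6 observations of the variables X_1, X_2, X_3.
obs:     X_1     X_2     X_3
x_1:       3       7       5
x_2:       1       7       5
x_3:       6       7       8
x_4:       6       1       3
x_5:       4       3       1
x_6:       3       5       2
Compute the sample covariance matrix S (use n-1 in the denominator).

Step 1 — column means:
  mean(X_1) = (3 + 1 + 6 + 6 + 4 + 3) / 6 = 23/6 = 3.8333
  mean(X_2) = (7 + 7 + 7 + 1 + 3 + 5) / 6 = 30/6 = 5
  mean(X_3) = (5 + 5 + 8 + 3 + 1 + 2) / 6 = 24/6 = 4

Step 2 — sample covariance S[i,j] = (1/(n-1)) · Σ_k (x_{k,i} - mean_i) · (x_{k,j} - mean_j), with n-1 = 5.
  S[X_1,X_1] = ((-0.8333)·(-0.8333) + (-2.8333)·(-2.8333) + (2.1667)·(2.1667) + (2.1667)·(2.1667) + (0.1667)·(0.1667) + (-0.8333)·(-0.8333)) / 5 = 18.8333/5 = 3.7667
  S[X_1,X_2] = ((-0.8333)·(2) + (-2.8333)·(2) + (2.1667)·(2) + (2.1667)·(-4) + (0.1667)·(-2) + (-0.8333)·(0)) / 5 = -12/5 = -2.4
  S[X_1,X_3] = ((-0.8333)·(1) + (-2.8333)·(1) + (2.1667)·(4) + (2.1667)·(-1) + (0.1667)·(-3) + (-0.8333)·(-2)) / 5 = 4/5 = 0.8
  S[X_2,X_2] = ((2)·(2) + (2)·(2) + (2)·(2) + (-4)·(-4) + (-2)·(-2) + (0)·(0)) / 5 = 32/5 = 6.4
  S[X_2,X_3] = ((2)·(1) + (2)·(1) + (2)·(4) + (-4)·(-1) + (-2)·(-3) + (0)·(-2)) / 5 = 22/5 = 4.4
  S[X_3,X_3] = ((1)·(1) + (1)·(1) + (4)·(4) + (-1)·(-1) + (-3)·(-3) + (-2)·(-2)) / 5 = 32/5 = 6.4

S is symmetric (S[j,i] = S[i,j]). Assembling:

S = [[3.7667, -2.4, 0.8],
 [-2.4, 6.4, 4.4],
 [0.8, 4.4, 6.4]]


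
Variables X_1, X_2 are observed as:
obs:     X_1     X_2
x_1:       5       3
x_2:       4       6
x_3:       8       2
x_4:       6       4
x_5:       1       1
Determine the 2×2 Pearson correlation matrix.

Step 1 — column means:
  mean(X_1) = (5 + 4 + 8 + 6 + 1) / 5 = 24/5 = 4.8
  mean(X_2) = (3 + 6 + 2 + 4 + 1) / 5 = 16/5 = 3.2

Step 2 — sample variances and covariances s[i,j] = (1/(n-1)) · Σ_k (x_{k,i} - mean_i) · (x_{k,j} - mean_j), with n-1 = 4:
  s[X_1,X_1] = ((0.2)·(0.2) + (-0.8)·(-0.8) + (3.2)·(3.2) + (1.2)·(1.2) + (-3.8)·(-3.8)) / 4 = 26.8/4 = 6.7
  s[X_1,X_2] = ((0.2)·(-0.2) + (-0.8)·(2.8) + (3.2)·(-1.2) + (1.2)·(0.8) + (-3.8)·(-2.2)) / 4 = 3.2/4 = 0.8
  s[X_2,X_2] = ((-0.2)·(-0.2) + (2.8)·(2.8) + (-1.2)·(-1.2) + (0.8)·(0.8) + (-2.2)·(-2.2)) / 4 = 14.8/4 = 3.7
  Sample standard deviations s_i = √(s[i,i]):
  s(X_1) = √(6.7) = 2.5884
  s(X_2) = √(3.7) = 1.9235

Step 3 — r_{ij} = s_{ij} / (s_i · s_j):
  r[X_1,X_1] = 1 (diagonal).
  r[X_1,X_2] = 0.8 / (2.5884 · 1.9235) = 0.8 / 4.979 = 0.1607
  r[X_2,X_2] = 1 (diagonal).

R is symmetric with unit diagonal. Assembling:

R = [[1, 0.1607],
 [0.1607, 1]]


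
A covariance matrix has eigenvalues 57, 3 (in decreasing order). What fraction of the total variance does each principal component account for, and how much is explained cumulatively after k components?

Step 1 — total variance = trace(Sigma) = Σ λ_i = 57 + 3 = 60.

Step 2 — fraction explained by component i = λ_i / Σ λ:
  PC1: 57/60 = 0.95
  PC2: 3/60 = 0.05

Step 3 — cumulative fraction after k components = (λ_1 + ... + λ_k) / Σ λ:
  k = 1: 57/60 = 0.95
  k = 2: (57 + 3)/60 = 60/60 = 1

Summary (fraction, with percent):

explained: PC1 0.95 (95%), PC2 0.05 (5%);  cumulative: 0.95, 1


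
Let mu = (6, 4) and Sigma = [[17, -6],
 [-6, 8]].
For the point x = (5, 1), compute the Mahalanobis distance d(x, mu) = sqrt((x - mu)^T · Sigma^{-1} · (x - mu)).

Step 1 — centre the observation: (x - mu) = (-1, -3).

Step 2 — invert Sigma. det(Sigma) = 17·8 - (-6)² = 100.
  Sigma^{-1} = (1/det) · [[d, -b], [-b, a]] = [[0.08, 0.06],
 [0.06, 0.17]].

Step 3 — form the quadratic (x - mu)^T · Sigma^{-1} · (x - mu):
  Sigma^{-1} · (x - mu) = (-0.26, -0.57).
  (x - mu)^T · [Sigma^{-1} · (x - mu)] = (-1)·(-0.26) + (-3)·(-0.57) = 1.97.

Step 4 — take square root: d = √(1.97) ≈ 1.4036.

d(x, mu) = √(1.97) ≈ 1.4036


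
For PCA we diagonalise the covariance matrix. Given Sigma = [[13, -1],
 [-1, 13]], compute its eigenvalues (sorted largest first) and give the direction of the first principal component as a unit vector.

Step 1 — characteristic polynomial of 2×2 Sigma:
  det(Sigma - λI) = λ² - trace · λ + det = 0.
  trace = 13 + 13 = 26, det = 13·13 - (-1)² = 168.
Step 2 — discriminant:
  Δ = trace² - 4·det = 676 - 672 = 4.
Step 3 — eigenvalues:
  λ = (trace ± √Δ)/2 = (26 ± 2)/2,
  λ_1 = 14,  λ_2 = 12.

Step 4 — unit eigenvector for λ_1: solve (Sigma - λ_1 I)v = 0. First row:
  (13 - 14)·v_x + (-1)·v_y = 0, i.e. (-1)·v_x + (-1)·v_y = 0,
  so v ∝ (b, λ_1 - a) = (-1, 1); multiply by -1 so the first entry is positive: u = (1, -1).
  ||u|| = √((1)² + (-1)²) = √(2) ≈ 1.4142,
  v_1 = u/||u|| ≈ (0.7071, -0.7071) (||v_1|| = 1).

λ_1 = 14,  λ_2 = 12;  v_1 ≈ (0.7071, -0.7071)


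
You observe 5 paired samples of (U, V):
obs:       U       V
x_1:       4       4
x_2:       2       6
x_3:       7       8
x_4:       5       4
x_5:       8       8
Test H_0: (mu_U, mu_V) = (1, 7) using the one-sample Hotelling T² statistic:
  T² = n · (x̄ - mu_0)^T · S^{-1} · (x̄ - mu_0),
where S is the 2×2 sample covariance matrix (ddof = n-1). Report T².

Step 1 — sample mean vector:
  mean(U) = (4 + 2 + 7 + 5 + 8) / 5 = 26/5 = 5.2
  mean(V) = (4 + 6 + 8 + 4 + 8) / 5 = 30/5 = 6
  x̄ = (5.2, 6),  deviation x̄ - mu_0 = (5.2, 6) - (1, 7) = (4.2, -1).

Step 2 — sample covariance matrix, S[i,j] = (1/(n-1)) · Σ_k (x_{k,i} - mean_i) · (x_{k,j} - mean_j), divisor n-1 = 4:
  S[U,U] = ((-1.2)·(-1.2) + (-3.2)·(-3.2) + (1.8)·(1.8) + (-0.2)·(-0.2) + (2.8)·(2.8)) / 4 = 22.8/4 = 5.7
  S[U,V] = ((-1.2)·(-2) + (-3.2)·(0) + (1.8)·(2) + (-0.2)·(-2) + (2.8)·(2)) / 4 = 12/4 = 3
  S[V,V] = ((-2)·(-2) + (0)·(0) + (2)·(2) + (-2)·(-2) + (2)·(2)) / 4 = 16/4 = 4
  S = [[5.7, 3],
 [3, 4]].

Step 3 — invert S. det(S) = 5.7·4 - (3)² = 13.8.
  S^{-1} = (1/det) · [[d, -b], [-b, a]] = [[0.2899, -0.2174],
 [-0.2174, 0.413]].

Step 4 — quadratic form (x̄ - mu_0)^T · S^{-1} · (x̄ - mu_0):
  S^{-1} · (x̄ - mu_0) = (1.4348, -1.3261),
  (x̄ - mu_0)^T · [...] = (4.2)·(1.4348) + (-1)·(-1.3261) = 7.3522.

Step 5 — scale by n: T² = 5 · 7.3522 = 36.7609.

T² ≈ 36.7609


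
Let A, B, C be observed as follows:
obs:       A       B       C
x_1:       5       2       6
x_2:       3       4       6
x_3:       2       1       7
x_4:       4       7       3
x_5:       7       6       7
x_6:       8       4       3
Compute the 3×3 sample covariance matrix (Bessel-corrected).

Step 1 — column means:
  mean(A) = (5 + 3 + 2 + 4 + 7 + 8) / 6 = 29/6 = 4.8333
  mean(B) = (2 + 4 + 1 + 7 + 6 + 4) / 6 = 24/6 = 4
  mean(C) = (6 + 6 + 7 + 3 + 7 + 3) / 6 = 32/6 = 5.3333

Step 2 — sample covariance S[i,j] = (1/(n-1)) · Σ_k (x_{k,i} - mean_i) · (x_{k,j} - mean_j), with n-1 = 5.
  S[A,A] = ((0.1667)·(0.1667) + (-1.8333)·(-1.8333) + (-2.8333)·(-2.8333) + (-0.8333)·(-0.8333) + (2.1667)·(2.1667) + (3.1667)·(3.1667)) / 5 = 26.8333/5 = 5.3667
  S[A,B] = ((0.1667)·(-2) + (-1.8333)·(0) + (-2.8333)·(-3) + (-0.8333)·(3) + (2.1667)·(2) + (3.1667)·(0)) / 5 = 10/5 = 2
  S[A,C] = ((0.1667)·(0.6667) + (-1.8333)·(0.6667) + (-2.8333)·(1.6667) + (-0.8333)·(-2.3333) + (2.1667)·(1.6667) + (3.1667)·(-2.3333)) / 5 = -7.6667/5 = -1.5333
  S[B,B] = ((-2)·(-2) + (0)·(0) + (-3)·(-3) + (3)·(3) + (2)·(2) + (0)·(0)) / 5 = 26/5 = 5.2
  S[B,C] = ((-2)·(0.6667) + (0)·(0.6667) + (-3)·(1.6667) + (3)·(-2.3333) + (2)·(1.6667) + (0)·(-2.3333)) / 5 = -10/5 = -2
  S[C,C] = ((0.6667)·(0.6667) + (0.6667)·(0.6667) + (1.6667)·(1.6667) + (-2.3333)·(-2.3333) + (1.6667)·(1.6667) + (-2.3333)·(-2.3333)) / 5 = 17.3333/5 = 3.4667

S is symmetric (S[j,i] = S[i,j]). Assembling:

S = [[5.3667, 2, -1.5333],
 [2, 5.2, -2],
 [-1.5333, -2, 3.4667]]


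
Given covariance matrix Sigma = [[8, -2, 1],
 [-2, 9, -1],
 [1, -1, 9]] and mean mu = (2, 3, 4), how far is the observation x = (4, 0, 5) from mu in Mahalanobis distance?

Step 1 — centre the observation: (x - mu) = (2, -3, 1).

Step 2 — invert Sigma (cofactor / det for 3×3, or solve directly):
  Sigma^{-1} = [[0.1336, 0.0284, -0.0117],
 [0.0284, 0.1185, 0.01],
 [-0.0117, 0.01, 0.1135]].

Step 3 — form the quadratic (x - mu)^T · Sigma^{-1} · (x - mu):
  Sigma^{-1} · (x - mu) = (0.1703, -0.2888, 0.0601).
  (x - mu)^T · [Sigma^{-1} · (x - mu)] = (2)·(0.1703) + (-3)·(-0.2888) + (1)·(0.0601) = 1.2671.

Step 4 — take square root: d = √(1.2671) ≈ 1.1257.

d(x, mu) = √(1.2671) ≈ 1.1257


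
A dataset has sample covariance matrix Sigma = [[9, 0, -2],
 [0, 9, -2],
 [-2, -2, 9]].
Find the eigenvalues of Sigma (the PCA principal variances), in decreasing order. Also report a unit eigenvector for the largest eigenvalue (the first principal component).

Step 1 — characteristic polynomial p(λ) = det(λI - Sigma) = λ³ - tr·λ² + c_1·λ - det, where tr = trace, c_1 = sum of the principal 2×2 minors, det = det(Sigma):
  tr = 9 + 9 + 9 = 27,
  c_1 = (9·9 - (0)²) + (9·9 - (-2)²) + (9·9 - (-2)²) = 81 + 77 + 77 = 235,
  det = 9·(9·9 - (-2)²) - (0)·((0)·9 - (-2)·(-2)) + (-2)·((0)·(-2) - 9·(-2)) = 9·(77) - (0)·(-4) + (-2)·(18) = 657.
  So p(λ) = λ³ - 27λ² + 235λ - 657.
Step 2 — look for an integer root (rational root theorem: any rational root is an integer divisor of 657). Testing λ = 9:
  p(9) = 729 - 2187 + 2115 - 657 = 0  ✓
  Dividing out (λ - 9): p(λ) = (λ - 9)(λ² - 18λ + 73).
Step 3 — remaining eigenvalues from the quadratic λ² - 18λ + 73 = 0:
  Δ = 18² - 4·73 = 324 - 292 = 32,  λ = (18 ± √32)/2 = (18 ± 5.6569)/2 ≈ 11.8284 or 6.1716.
  Sorted: λ_1 = 11.8284,  λ_2 = 9,  λ_3 = 6.1716  (check: sum = 27 = tr ✓).

Step 4 — unit eigenvector for λ_1 ≈ 11.8284: v spans the null space of (Sigma - λ_1 I), whose rows are
  r_1 = (-2.8284, 0, -2),  r_2 = (0, -2.8284, -2),  r_3 = (-2, -2, -2.8284).
  v is orthogonal to every row, so take v ∝ r_1 × r_2 = ((0)·(-2) - (-2)·(-2.8284), (-2)·(0) - (-2.8284)·(-2), (-2.8284)·(-2.8284) - (0)·(0)) ≈ (-5.6569, -5.6569, 8).
  Rescale (multiply by -1 so the first nonzero entry is positive): u = (5.6569, 5.6569, -8).
  ||u|| = √((5.6569)² + (5.6569)² + (-8)²) = √(128) ≈ 11.3137,  v_1 = u/||u|| ≈ (0.5, 0.5, -0.7071) (||v_1|| = 1).

λ_1 = 11.8284,  λ_2 = 9,  λ_3 = 6.1716;  v_1 ≈ (0.5, 0.5, -0.7071)


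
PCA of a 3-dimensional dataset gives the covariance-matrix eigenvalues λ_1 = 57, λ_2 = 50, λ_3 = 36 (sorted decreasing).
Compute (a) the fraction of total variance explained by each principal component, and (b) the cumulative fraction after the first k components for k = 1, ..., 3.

Step 1 — total variance = trace(Sigma) = Σ λ_i = 57 + 50 + 36 = 143.

Step 2 — fraction explained by component i = λ_i / Σ λ:
  PC1: 57/143 = 0.3986
  PC2: 50/143 = 0.3497
  PC3: 36/143 = 0.2517

Step 3 — cumulative fraction after k components = (λ_1 + ... + λ_k) / Σ λ:
  k = 1: 57/143 = 0.3986
  k = 2: (57 + 50)/143 = 107/143 = 0.7483
  k = 3: (57 + 50 + 36)/143 = 143/143 = 1

Summary (fraction, with percent):

explained: PC1 0.3986 (39.86%), PC2 0.3497 (34.97%), PC3 0.2517 (25.17%);  cumulative: 0.3986, 0.7483, 1


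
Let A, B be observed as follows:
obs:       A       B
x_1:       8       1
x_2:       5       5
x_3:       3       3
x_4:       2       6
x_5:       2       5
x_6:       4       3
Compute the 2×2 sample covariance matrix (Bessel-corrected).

Step 1 — column means:
  mean(A) = (8 + 5 + 3 + 2 + 2 + 4) / 6 = 24/6 = 4
  mean(B) = (1 + 5 + 3 + 6 + 5 + 3) / 6 = 23/6 = 3.8333

Step 2 — sample covariance S[i,j] = (1/(n-1)) · Σ_k (x_{k,i} - mean_i) · (x_{k,j} - mean_j), with n-1 = 5.
  S[A,A] = ((4)·(4) + (1)·(1) + (-1)·(-1) + (-2)·(-2) + (-2)·(-2) + (0)·(0)) / 5 = 26/5 = 5.2
  S[A,B] = ((4)·(-2.8333) + (1)·(1.1667) + (-1)·(-0.8333) + (-2)·(2.1667) + (-2)·(1.1667) + (0)·(-0.8333)) / 5 = -16/5 = -3.2
  S[B,B] = ((-2.8333)·(-2.8333) + (1.1667)·(1.1667) + (-0.8333)·(-0.8333) + (2.1667)·(2.1667) + (1.1667)·(1.1667) + (-0.8333)·(-0.8333)) / 5 = 16.8333/5 = 3.3667

S is symmetric (S[j,i] = S[i,j]). Assembling:

S = [[5.2, -3.2],
 [-3.2, 3.3667]]


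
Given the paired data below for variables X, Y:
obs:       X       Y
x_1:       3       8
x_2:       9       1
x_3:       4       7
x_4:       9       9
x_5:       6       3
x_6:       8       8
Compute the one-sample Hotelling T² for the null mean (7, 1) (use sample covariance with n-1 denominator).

Step 1 — sample mean vector:
  mean(X) = (3 + 9 + 4 + 9 + 6 + 8) / 6 = 39/6 = 6.5
  mean(Y) = (8 + 1 + 7 + 9 + 3 + 8) / 6 = 36/6 = 6
  x̄ = (6.5, 6),  deviation x̄ - mu_0 = (6.5, 6) - (7, 1) = (-0.5, 5).

Step 2 — sample covariance matrix, S[i,j] = (1/(n-1)) · Σ_k (x_{k,i} - mean_i) · (x_{k,j} - mean_j), divisor n-1 = 5:
  S[X,X] = ((-3.5)·(-3.5) + (2.5)·(2.5) + (-2.5)·(-2.5) + (2.5)·(2.5) + (-0.5)·(-0.5) + (1.5)·(1.5)) / 5 = 33.5/5 = 6.7
  S[X,Y] = ((-3.5)·(2) + (2.5)·(-5) + (-2.5)·(1) + (2.5)·(3) + (-0.5)·(-3) + (1.5)·(2)) / 5 = -10/5 = -2
  S[Y,Y] = ((2)·(2) + (-5)·(-5) + (1)·(1) + (3)·(3) + (-3)·(-3) + (2)·(2)) / 5 = 52/5 = 10.4
  S = [[6.7, -2],
 [-2, 10.4]].

Step 3 — invert S. det(S) = 6.7·10.4 - (-2)² = 65.68.
  S^{-1} = (1/det) · [[d, -b], [-b, a]] = [[0.1583, 0.0305],
 [0.0305, 0.102]].

Step 4 — quadratic form (x̄ - mu_0)^T · S^{-1} · (x̄ - mu_0):
  S^{-1} · (x̄ - mu_0) = (0.0731, 0.4948),
  (x̄ - mu_0)^T · [...] = (-0.5)·(0.0731) + (5)·(0.4948) = 2.4376.

Step 5 — scale by n: T² = 6 · 2.4376 = 14.6255.

T² ≈ 14.6255


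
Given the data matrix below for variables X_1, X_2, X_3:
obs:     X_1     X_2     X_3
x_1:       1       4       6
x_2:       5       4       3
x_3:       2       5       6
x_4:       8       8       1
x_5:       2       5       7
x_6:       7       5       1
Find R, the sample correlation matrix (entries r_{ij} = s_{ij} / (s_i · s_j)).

Step 1 — column means:
  mean(X_1) = (1 + 5 + 2 + 8 + 2 + 7) / 6 = 25/6 = 4.1667
  mean(X_2) = (4 + 4 + 5 + 8 + 5 + 5) / 6 = 31/6 = 5.1667
  mean(X_3) = (6 + 3 + 6 + 1 + 7 + 1) / 6 = 24/6 = 4

Step 2 — sample variances and covariances s[i,j] = (1/(n-1)) · Σ_k (x_{k,i} - mean_i) · (x_{k,j} - mean_j), with n-1 = 5:
  s[X_1,X_1] = ((-3.1667)·(-3.1667) + (0.8333)·(0.8333) + (-2.1667)·(-2.1667) + (3.8333)·(3.8333) + (-2.1667)·(-2.1667) + (2.8333)·(2.8333)) / 5 = 42.8333/5 = 8.5667
  s[X_1,X_2] = ((-3.1667)·(-1.1667) + (0.8333)·(-1.1667) + (-2.1667)·(-0.1667) + (3.8333)·(2.8333) + (-2.1667)·(-0.1667) + (2.8333)·(-0.1667)) / 5 = 13.8333/5 = 2.7667
  s[X_1,X_3] = ((-3.1667)·(2) + (0.8333)·(-1) + (-2.1667)·(2) + (3.8333)·(-3) + (-2.1667)·(3) + (2.8333)·(-3)) / 5 = -38/5 = -7.6
  s[X_2,X_2] = ((-1.1667)·(-1.1667) + (-1.1667)·(-1.1667) + (-0.1667)·(-0.1667) + (2.8333)·(2.8333) + (-0.1667)·(-0.1667) + (-0.1667)·(-0.1667)) / 5 = 10.8333/5 = 2.1667
  s[X_2,X_3] = ((-1.1667)·(2) + (-1.1667)·(-1) + (-0.1667)·(2) + (2.8333)·(-3) + (-0.1667)·(3) + (-0.1667)·(-3)) / 5 = -10/5 = -2
  s[X_3,X_3] = ((2)·(2) + (-1)·(-1) + (2)·(2) + (-3)·(-3) + (3)·(3) + (-3)·(-3)) / 5 = 36/5 = 7.2
  Sample standard deviations s_i = √(s[i,i]):
  s(X_1) = √(8.5667) = 2.9269
  s(X_2) = √(2.1667) = 1.472
  s(X_3) = √(7.2) = 2.6833

Step 3 — r_{ij} = s_{ij} / (s_i · s_j):
  r[X_1,X_1] = 1 (diagonal).
  r[X_1,X_2] = 2.7667 / (2.9269 · 1.472) = 2.7667 / 4.3083 = 0.6422
  r[X_1,X_3] = -7.6 / (2.9269 · 2.6833) = -7.6 / 7.8537 = -0.9677
  r[X_2,X_2] = 1 (diagonal).
  r[X_2,X_3] = -2 / (1.472 · 2.6833) = -2 / 3.9497 = -0.5064
  r[X_3,X_3] = 1 (diagonal).

R is symmetric with unit diagonal. Assembling:

R = [[1, 0.6422, -0.9677],
 [0.6422, 1, -0.5064],
 [-0.9677, -0.5064, 1]]


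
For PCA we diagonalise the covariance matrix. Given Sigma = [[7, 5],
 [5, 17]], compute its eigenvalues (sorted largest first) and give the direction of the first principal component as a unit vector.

Step 1 — characteristic polynomial of 2×2 Sigma:
  det(Sigma - λI) = λ² - trace · λ + det = 0.
  trace = 7 + 17 = 24, det = 7·17 - (5)² = 94.
Step 2 — discriminant:
  Δ = trace² - 4·det = 576 - 376 = 200.
Step 3 — eigenvalues:
  λ = (trace ± √Δ)/2 = (24 ± 14.1421)/2,
  λ_1 = 19.0711,  λ_2 = 4.9289.

Step 4 — unit eigenvector for λ_1: solve (Sigma - λ_1 I)v = 0. First row:
  (7 - 19.0711)·v_x + (5)·v_y = 0, i.e. (-12.0711)·v_x + (5)·v_y = 0,
  so v ∝ (b, λ_1 - a) = (5, 12.0711) = u.
  ||u|| = √((5)² + (12.0711)²) = √(170.7107) ≈ 13.0656,
  v_1 = u/||u|| ≈ (0.3827, 0.9239) (||v_1|| = 1).

λ_1 = 19.0711,  λ_2 = 4.9289;  v_1 ≈ (0.3827, 0.9239)


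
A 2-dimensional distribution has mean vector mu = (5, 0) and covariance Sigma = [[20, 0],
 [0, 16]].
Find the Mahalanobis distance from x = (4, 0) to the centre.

Step 1 — centre the observation: (x - mu) = (-1, 0).

Step 2 — invert Sigma. det(Sigma) = 20·16 - (0)² = 320.
  Sigma^{-1} = (1/det) · [[d, -b], [-b, a]] = [[0.05, 0],
 [0, 0.0625]].

Step 3 — form the quadratic (x - mu)^T · Sigma^{-1} · (x - mu):
  Sigma^{-1} · (x - mu) = (-0.05, 0).
  (x - mu)^T · [Sigma^{-1} · (x - mu)] = (-1)·(-0.05) + (0)·(0) = 0.05.

Step 4 — take square root: d = √(0.05) ≈ 0.2236.

d(x, mu) = √(0.05) ≈ 0.2236


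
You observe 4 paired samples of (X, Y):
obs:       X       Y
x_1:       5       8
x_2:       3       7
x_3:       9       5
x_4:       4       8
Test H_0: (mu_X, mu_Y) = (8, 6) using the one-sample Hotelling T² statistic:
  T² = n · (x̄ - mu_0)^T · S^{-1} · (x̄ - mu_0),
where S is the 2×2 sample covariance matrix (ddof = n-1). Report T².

Step 1 — sample mean vector:
  mean(X) = (5 + 3 + 9 + 4) / 4 = 21/4 = 5.25
  mean(Y) = (8 + 7 + 5 + 8) / 4 = 28/4 = 7
  x̄ = (5.25, 7),  deviation x̄ - mu_0 = (5.25, 7) - (8, 6) = (-2.75, 1).

Step 2 — sample covariance matrix, S[i,j] = (1/(n-1)) · Σ_k (x_{k,i} - mean_i) · (x_{k,j} - mean_j), divisor n-1 = 3:
  S[X,X] = ((-0.25)·(-0.25) + (-2.25)·(-2.25) + (3.75)·(3.75) + (-1.25)·(-1.25)) / 3 = 20.75/3 = 6.9167
  S[X,Y] = ((-0.25)·(1) + (-2.25)·(0) + (3.75)·(-2) + (-1.25)·(1)) / 3 = -9/3 = -3
  S[Y,Y] = ((1)·(1) + (0)·(0) + (-2)·(-2) + (1)·(1)) / 3 = 6/3 = 2
  S = [[6.9167, -3],
 [-3, 2]].

Step 3 — invert S. det(S) = 6.9167·2 - (-3)² = 4.8333.
  S^{-1} = (1/det) · [[d, -b], [-b, a]] = [[0.4138, 0.6207],
 [0.6207, 1.431]].

Step 4 — quadratic form (x̄ - mu_0)^T · S^{-1} · (x̄ - mu_0):
  S^{-1} · (x̄ - mu_0) = (-0.5172, -0.2759),
  (x̄ - mu_0)^T · [...] = (-2.75)·(-0.5172) + (1)·(-0.2759) = 1.1466.

Step 5 — scale by n: T² = 4 · 1.1466 = 4.5862.

T² ≈ 4.5862


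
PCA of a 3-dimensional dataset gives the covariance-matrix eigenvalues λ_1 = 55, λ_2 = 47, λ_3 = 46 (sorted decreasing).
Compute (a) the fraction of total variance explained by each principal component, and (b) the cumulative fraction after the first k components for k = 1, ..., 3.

Step 1 — total variance = trace(Sigma) = Σ λ_i = 55 + 47 + 46 = 148.

Step 2 — fraction explained by component i = λ_i / Σ λ:
  PC1: 55/148 = 0.3716
  PC2: 47/148 = 0.3176
  PC3: 46/148 = 0.3108

Step 3 — cumulative fraction after k components = (λ_1 + ... + λ_k) / Σ λ:
  k = 1: 55/148 = 0.3716
  k = 2: (55 + 47)/148 = 102/148 = 0.6892
  k = 3: (55 + 47 + 46)/148 = 148/148 = 1

Summary (fraction, with percent):

explained: PC1 0.3716 (37.16%), PC2 0.3176 (31.76%), PC3 0.3108 (31.08%);  cumulative: 0.3716, 0.6892, 1


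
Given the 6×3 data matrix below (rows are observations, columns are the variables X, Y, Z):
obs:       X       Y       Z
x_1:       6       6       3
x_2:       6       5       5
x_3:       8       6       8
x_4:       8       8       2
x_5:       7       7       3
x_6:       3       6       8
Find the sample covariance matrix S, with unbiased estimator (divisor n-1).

Step 1 — column means:
  mean(X) = (6 + 6 + 8 + 8 + 7 + 3) / 6 = 38/6 = 6.3333
  mean(Y) = (6 + 5 + 6 + 8 + 7 + 6) / 6 = 38/6 = 6.3333
  mean(Z) = (3 + 5 + 8 + 2 + 3 + 8) / 6 = 29/6 = 4.8333

Step 2 — sample covariance S[i,j] = (1/(n-1)) · Σ_k (x_{k,i} - mean_i) · (x_{k,j} - mean_j), with n-1 = 5.
  S[X,X] = ((-0.3333)·(-0.3333) + (-0.3333)·(-0.3333) + (1.6667)·(1.6667) + (1.6667)·(1.6667) + (0.6667)·(0.6667) + (-3.3333)·(-3.3333)) / 5 = 17.3333/5 = 3.4667
  S[X,Y] = ((-0.3333)·(-0.3333) + (-0.3333)·(-1.3333) + (1.6667)·(-0.3333) + (1.6667)·(1.6667) + (0.6667)·(0.6667) + (-3.3333)·(-0.3333)) / 5 = 4.3333/5 = 0.8667
  S[X,Z] = ((-0.3333)·(-1.8333) + (-0.3333)·(0.1667) + (1.6667)·(3.1667) + (1.6667)·(-2.8333) + (0.6667)·(-1.8333) + (-3.3333)·(3.1667)) / 5 = -10.6667/5 = -2.1333
  S[Y,Y] = ((-0.3333)·(-0.3333) + (-1.3333)·(-1.3333) + (-0.3333)·(-0.3333) + (1.6667)·(1.6667) + (0.6667)·(0.6667) + (-0.3333)·(-0.3333)) / 5 = 5.3333/5 = 1.0667
  S[Y,Z] = ((-0.3333)·(-1.8333) + (-1.3333)·(0.1667) + (-0.3333)·(3.1667) + (1.6667)·(-2.8333) + (0.6667)·(-1.8333) + (-0.3333)·(3.1667)) / 5 = -7.6667/5 = -1.5333
  S[Z,Z] = ((-1.8333)·(-1.8333) + (0.1667)·(0.1667) + (3.1667)·(3.1667) + (-2.8333)·(-2.8333) + (-1.8333)·(-1.8333) + (3.1667)·(3.1667)) / 5 = 34.8333/5 = 6.9667

S is symmetric (S[j,i] = S[i,j]). Assembling:

S = [[3.4667, 0.8667, -2.1333],
 [0.8667, 1.0667, -1.5333],
 [-2.1333, -1.5333, 6.9667]]


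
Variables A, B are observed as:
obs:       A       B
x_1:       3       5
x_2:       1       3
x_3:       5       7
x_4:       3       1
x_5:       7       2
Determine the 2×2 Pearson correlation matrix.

Step 1 — column means:
  mean(A) = (3 + 1 + 5 + 3 + 7) / 5 = 19/5 = 3.8
  mean(B) = (5 + 3 + 7 + 1 + 2) / 5 = 18/5 = 3.6

Step 2 — sample variances and covariances s[i,j] = (1/(n-1)) · Σ_k (x_{k,i} - mean_i) · (x_{k,j} - mean_j), with n-1 = 4:
  s[A,A] = ((-0.8)·(-0.8) + (-2.8)·(-2.8) + (1.2)·(1.2) + (-0.8)·(-0.8) + (3.2)·(3.2)) / 4 = 20.8/4 = 5.2
  s[A,B] = ((-0.8)·(1.4) + (-2.8)·(-0.6) + (1.2)·(3.4) + (-0.8)·(-2.6) + (3.2)·(-1.6)) / 4 = 1.6/4 = 0.4
  s[B,B] = ((1.4)·(1.4) + (-0.6)·(-0.6) + (3.4)·(3.4) + (-2.6)·(-2.6) + (-1.6)·(-1.6)) / 4 = 23.2/4 = 5.8
  Sample standard deviations s_i = √(s[i,i]):
  s(A) = √(5.2) = 2.2804
  s(B) = √(5.8) = 2.4083

Step 3 — r_{ij} = s_{ij} / (s_i · s_j):
  r[A,A] = 1 (diagonal).
  r[A,B] = 0.4 / (2.2804 · 2.4083) = 0.4 / 5.4918 = 0.0728
  r[B,B] = 1 (diagonal).

R is symmetric with unit diagonal. Assembling:

R = [[1, 0.0728],
 [0.0728, 1]]


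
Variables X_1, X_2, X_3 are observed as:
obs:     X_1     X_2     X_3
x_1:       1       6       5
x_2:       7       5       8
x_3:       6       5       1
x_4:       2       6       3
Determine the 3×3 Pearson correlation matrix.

Step 1 — column means:
  mean(X_1) = (1 + 7 + 6 + 2) / 4 = 16/4 = 4
  mean(X_2) = (6 + 5 + 5 + 6) / 4 = 22/4 = 5.5
  mean(X_3) = (5 + 8 + 1 + 3) / 4 = 17/4 = 4.25

Step 2 — sample variances and covariances s[i,j] = (1/(n-1)) · Σ_k (x_{k,i} - mean_i) · (x_{k,j} - mean_j), with n-1 = 3:
  s[X_1,X_1] = ((-3)·(-3) + (3)·(3) + (2)·(2) + (-2)·(-2)) / 3 = 26/3 = 8.6667
  s[X_1,X_2] = ((-3)·(0.5) + (3)·(-0.5) + (2)·(-0.5) + (-2)·(0.5)) / 3 = -5/3 = -1.6667
  s[X_1,X_3] = ((-3)·(0.75) + (3)·(3.75) + (2)·(-3.25) + (-2)·(-1.25)) / 3 = 5/3 = 1.6667
  s[X_2,X_2] = ((0.5)·(0.5) + (-0.5)·(-0.5) + (-0.5)·(-0.5) + (0.5)·(0.5)) / 3 = 1/3 = 0.3333
  s[X_2,X_3] = ((0.5)·(0.75) + (-0.5)·(3.75) + (-0.5)·(-3.25) + (0.5)·(-1.25)) / 3 = -0.5/3 = -0.1667
  s[X_3,X_3] = ((0.75)·(0.75) + (3.75)·(3.75) + (-3.25)·(-3.25) + (-1.25)·(-1.25)) / 3 = 26.75/3 = 8.9167
  Sample standard deviations s_i = √(s[i,i]):
  s(X_1) = √(8.6667) = 2.9439
  s(X_2) = √(0.3333) = 0.5774
  s(X_3) = √(8.9167) = 2.9861

Step 3 — r_{ij} = s_{ij} / (s_i · s_j):
  r[X_1,X_1] = 1 (diagonal).
  r[X_1,X_2] = -1.6667 / (2.9439 · 0.5774) = -1.6667 / 1.6997 = -0.9806
  r[X_1,X_3] = 1.6667 / (2.9439 · 2.9861) = 1.6667 / 8.7908 = 0.1896
  r[X_2,X_2] = 1 (diagonal).
  r[X_2,X_3] = -0.1667 / (0.5774 · 2.9861) = -0.1667 / 1.724 = -0.0967
  r[X_3,X_3] = 1 (diagonal).

R is symmetric with unit diagonal. Assembling:

R = [[1, -0.9806, 0.1896],
 [-0.9806, 1, -0.0967],
 [0.1896, -0.0967, 1]]


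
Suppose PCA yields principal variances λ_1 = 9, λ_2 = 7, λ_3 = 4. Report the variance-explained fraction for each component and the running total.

Step 1 — total variance = trace(Sigma) = Σ λ_i = 9 + 7 + 4 = 20.

Step 2 — fraction explained by component i = λ_i / Σ λ:
  PC1: 9/20 = 0.45
  PC2: 7/20 = 0.35
  PC3: 4/20 = 0.2

Step 3 — cumulative fraction after k components = (λ_1 + ... + λ_k) / Σ λ:
  k = 1: 9/20 = 0.45
  k = 2: (9 + 7)/20 = 16/20 = 0.8
  k = 3: (9 + 7 + 4)/20 = 20/20 = 1

Summary (fraction, with percent):

explained: PC1 0.45 (45%), PC2 0.35 (35%), PC3 0.2 (20%);  cumulative: 0.45, 0.8, 1


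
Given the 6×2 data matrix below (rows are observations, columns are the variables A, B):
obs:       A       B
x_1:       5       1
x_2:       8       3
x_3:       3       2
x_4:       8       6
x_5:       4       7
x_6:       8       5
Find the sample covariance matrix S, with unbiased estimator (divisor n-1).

Step 1 — column means:
  mean(A) = (5 + 8 + 3 + 8 + 4 + 8) / 6 = 36/6 = 6
  mean(B) = (1 + 3 + 2 + 6 + 7 + 5) / 6 = 24/6 = 4

Step 2 — sample covariance S[i,j] = (1/(n-1)) · Σ_k (x_{k,i} - mean_i) · (x_{k,j} - mean_j), with n-1 = 5.
  S[A,A] = ((-1)·(-1) + (2)·(2) + (-3)·(-3) + (2)·(2) + (-2)·(-2) + (2)·(2)) / 5 = 26/5 = 5.2
  S[A,B] = ((-1)·(-3) + (2)·(-1) + (-3)·(-2) + (2)·(2) + (-2)·(3) + (2)·(1)) / 5 = 7/5 = 1.4
  S[B,B] = ((-3)·(-3) + (-1)·(-1) + (-2)·(-2) + (2)·(2) + (3)·(3) + (1)·(1)) / 5 = 28/5 = 5.6

S is symmetric (S[j,i] = S[i,j]). Assembling:

S = [[5.2, 1.4],
 [1.4, 5.6]]


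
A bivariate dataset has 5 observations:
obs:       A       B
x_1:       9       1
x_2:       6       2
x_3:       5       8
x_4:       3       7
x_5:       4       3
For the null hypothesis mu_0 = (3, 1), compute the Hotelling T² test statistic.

Step 1 — sample mean vector:
  mean(A) = (9 + 6 + 5 + 3 + 4) / 5 = 27/5 = 5.4
  mean(B) = (1 + 2 + 8 + 7 + 3) / 5 = 21/5 = 4.2
  x̄ = (5.4, 4.2),  deviation x̄ - mu_0 = (5.4, 4.2) - (3, 1) = (2.4, 3.2).

Step 2 — sample covariance matrix, S[i,j] = (1/(n-1)) · Σ_k (x_{k,i} - mean_i) · (x_{k,j} - mean_j), divisor n-1 = 4:
  S[A,A] = ((3.6)·(3.6) + (0.6)·(0.6) + (-0.4)·(-0.4) + (-2.4)·(-2.4) + (-1.4)·(-1.4)) / 4 = 21.2/4 = 5.3
  S[A,B] = ((3.6)·(-3.2) + (0.6)·(-2.2) + (-0.4)·(3.8) + (-2.4)·(2.8) + (-1.4)·(-1.2)) / 4 = -19.4/4 = -4.85
  S[B,B] = ((-3.2)·(-3.2) + (-2.2)·(-2.2) + (3.8)·(3.8) + (2.8)·(2.8) + (-1.2)·(-1.2)) / 4 = 38.8/4 = 9.7
  S = [[5.3, -4.85],
 [-4.85, 9.7]].

Step 3 — invert S. det(S) = 5.3·9.7 - (-4.85)² = 27.8875.
  S^{-1} = (1/det) · [[d, -b], [-b, a]] = [[0.3478, 0.1739],
 [0.1739, 0.19]].

Step 4 — quadratic form (x̄ - mu_0)^T · S^{-1} · (x̄ - mu_0):
  S^{-1} · (x̄ - mu_0) = (1.3913, 1.0255),
  (x̄ - mu_0)^T · [...] = (2.4)·(1.3913) + (3.2)·(1.0255) = 6.6209.

Step 5 — scale by n: T² = 5 · 6.6209 = 33.1044.

T² ≈ 33.1044


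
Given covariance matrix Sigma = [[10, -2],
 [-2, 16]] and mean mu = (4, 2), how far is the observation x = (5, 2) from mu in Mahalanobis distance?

Step 1 — centre the observation: (x - mu) = (1, 0).

Step 2 — invert Sigma. det(Sigma) = 10·16 - (-2)² = 156.
  Sigma^{-1} = (1/det) · [[d, -b], [-b, a]] = [[0.1026, 0.0128],
 [0.0128, 0.0641]].

Step 3 — form the quadratic (x - mu)^T · Sigma^{-1} · (x - mu):
  Sigma^{-1} · (x - mu) = (0.1026, 0.0128).
  (x - mu)^T · [Sigma^{-1} · (x - mu)] = (1)·(0.1026) + (0)·(0.0128) = 0.1026.

Step 4 — take square root: d = √(0.1026) ≈ 0.3203.

d(x, mu) = √(0.1026) ≈ 0.3203


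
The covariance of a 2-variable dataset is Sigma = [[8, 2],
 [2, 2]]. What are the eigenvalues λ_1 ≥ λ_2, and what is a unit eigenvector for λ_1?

Step 1 — characteristic polynomial of 2×2 Sigma:
  det(Sigma - λI) = λ² - trace · λ + det = 0.
  trace = 8 + 2 = 10, det = 8·2 - (2)² = 12.
Step 2 — discriminant:
  Δ = trace² - 4·det = 100 - 48 = 52.
Step 3 — eigenvalues:
  λ = (trace ± √Δ)/2 = (10 ± 7.2111)/2,
  λ_1 = 8.6056,  λ_2 = 1.3944.

Step 4 — unit eigenvector for λ_1: solve (Sigma - λ_1 I)v = 0. First row:
  (8 - 8.6056)·v_x + (2)·v_y = 0, i.e. (-0.6056)·v_x + (2)·v_y = 0,
  so v ∝ (b, λ_1 - a) = (2, 0.6056) = u.
  ||u|| = √((2)² + (0.6056)²) = √(4.3667) ≈ 2.0897,
  v_1 = u/||u|| ≈ (0.9571, 0.2898) (||v_1|| = 1).

λ_1 = 8.6056,  λ_2 = 1.3944;  v_1 ≈ (0.9571, 0.2898)


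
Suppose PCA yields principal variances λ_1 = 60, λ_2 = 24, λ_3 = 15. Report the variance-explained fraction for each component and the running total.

Step 1 — total variance = trace(Sigma) = Σ λ_i = 60 + 24 + 15 = 99.

Step 2 — fraction explained by component i = λ_i / Σ λ:
  PC1: 60/99 = 0.6061
  PC2: 24/99 = 0.2424
  PC3: 15/99 = 0.1515

Step 3 — cumulative fraction after k components = (λ_1 + ... + λ_k) / Σ λ:
  k = 1: 60/99 = 0.6061
  k = 2: (60 + 24)/99 = 84/99 = 0.8485
  k = 3: (60 + 24 + 15)/99 = 99/99 = 1

Summary (fraction, with percent):

explained: PC1 0.6061 (60.61%), PC2 0.2424 (24.24%), PC3 0.1515 (15.15%);  cumulative: 0.6061, 0.8485, 1


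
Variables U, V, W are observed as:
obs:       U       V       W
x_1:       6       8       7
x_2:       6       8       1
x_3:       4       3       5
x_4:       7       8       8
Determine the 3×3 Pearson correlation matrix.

Step 1 — column means:
  mean(U) = (6 + 6 + 4 + 7) / 4 = 23/4 = 5.75
  mean(V) = (8 + 8 + 3 + 8) / 4 = 27/4 = 6.75
  mean(W) = (7 + 1 + 5 + 8) / 4 = 21/4 = 5.25

Step 2 — sample variances and covariances s[i,j] = (1/(n-1)) · Σ_k (x_{k,i} - mean_i) · (x_{k,j} - mean_j), with n-1 = 3:
  s[U,U] = ((0.25)·(0.25) + (0.25)·(0.25) + (-1.75)·(-1.75) + (1.25)·(1.25)) / 3 = 4.75/3 = 1.5833
  s[U,V] = ((0.25)·(1.25) + (0.25)·(1.25) + (-1.75)·(-3.75) + (1.25)·(1.25)) / 3 = 8.75/3 = 2.9167
  s[U,W] = ((0.25)·(1.75) + (0.25)·(-4.25) + (-1.75)·(-0.25) + (1.25)·(2.75)) / 3 = 3.25/3 = 1.0833
  s[V,V] = ((1.25)·(1.25) + (1.25)·(1.25) + (-3.75)·(-3.75) + (1.25)·(1.25)) / 3 = 18.75/3 = 6.25
  s[V,W] = ((1.25)·(1.75) + (1.25)·(-4.25) + (-3.75)·(-0.25) + (1.25)·(2.75)) / 3 = 1.25/3 = 0.4167
  s[W,W] = ((1.75)·(1.75) + (-4.25)·(-4.25) + (-0.25)·(-0.25) + (2.75)·(2.75)) / 3 = 28.75/3 = 9.5833
  Sample standard deviations s_i = √(s[i,i]):
  s(U) = √(1.5833) = 1.2583
  s(V) = √(6.25) = 2.5
  s(W) = √(9.5833) = 3.0957

Step 3 — r_{ij} = s_{ij} / (s_i · s_j):
  r[U,U] = 1 (diagonal).
  r[U,V] = 2.9167 / (1.2583 · 2.5) = 2.9167 / 3.1458 = 0.9272
  r[U,W] = 1.0833 / (1.2583 · 3.0957) = 1.0833 / 3.8953 = 0.2781
  r[V,V] = 1 (diagonal).
  r[V,W] = 0.4167 / (2.5 · 3.0957) = 0.4167 / 7.7392 = 0.0538
  r[W,W] = 1 (diagonal).

R is symmetric with unit diagonal. Assembling:

R = [[1, 0.9272, 0.2781],
 [0.9272, 1, 0.0538],
 [0.2781, 0.0538, 1]]


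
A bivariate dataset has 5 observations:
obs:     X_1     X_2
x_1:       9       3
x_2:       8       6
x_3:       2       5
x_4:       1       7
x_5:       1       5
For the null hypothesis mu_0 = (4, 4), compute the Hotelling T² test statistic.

Step 1 — sample mean vector:
  mean(X_1) = (9 + 8 + 2 + 1 + 1) / 5 = 21/5 = 4.2
  mean(X_2) = (3 + 6 + 5 + 7 + 5) / 5 = 26/5 = 5.2
  x̄ = (4.2, 5.2),  deviation x̄ - mu_0 = (4.2, 5.2) - (4, 4) = (0.2, 1.2).

Step 2 — sample covariance matrix, S[i,j] = (1/(n-1)) · Σ_k (x_{k,i} - mean_i) · (x_{k,j} - mean_j), divisor n-1 = 4:
  S[X_1,X_1] = ((4.8)·(4.8) + (3.8)·(3.8) + (-2.2)·(-2.2) + (-3.2)·(-3.2) + (-3.2)·(-3.2)) / 4 = 62.8/4 = 15.7
  S[X_1,X_2] = ((4.8)·(-2.2) + (3.8)·(0.8) + (-2.2)·(-0.2) + (-3.2)·(1.8) + (-3.2)·(-0.2)) / 4 = -12.2/4 = -3.05
  S[X_2,X_2] = ((-2.2)·(-2.2) + (0.8)·(0.8) + (-0.2)·(-0.2) + (1.8)·(1.8) + (-0.2)·(-0.2)) / 4 = 8.8/4 = 2.2
  S = [[15.7, -3.05],
 [-3.05, 2.2]].

Step 3 — invert S. det(S) = 15.7·2.2 - (-3.05)² = 25.2375.
  S^{-1} = (1/det) · [[d, -b], [-b, a]] = [[0.0872, 0.1209],
 [0.1209, 0.6221]].

Step 4 — quadratic form (x̄ - mu_0)^T · S^{-1} · (x̄ - mu_0):
  S^{-1} · (x̄ - mu_0) = (0.1625, 0.7707),
  (x̄ - mu_0)^T · [...] = (0.2)·(0.1625) + (1.2)·(0.7707) = 0.9573.

Step 5 — scale by n: T² = 5 · 0.9573 = 4.7865.

T² ≈ 4.7865
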